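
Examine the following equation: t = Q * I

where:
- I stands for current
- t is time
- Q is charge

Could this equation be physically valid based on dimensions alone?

No

I (current) has dimensions [I].
t (time) has dimensions [T].
Q (charge) has dimensions [I T].

Left side: [T]
Right side: [I^2 T]

The two sides have different dimensions, so the equation is NOT dimensionally consistent.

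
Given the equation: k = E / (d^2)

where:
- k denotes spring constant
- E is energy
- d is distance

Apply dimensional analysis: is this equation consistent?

Yes

k (spring constant) has dimensions [M T^-2].
E (energy) has dimensions [L^2 M T^-2].
d (distance) has dimensions [L].

Left side: [M T^-2]
Right side: [M T^-2]

Both sides have the same dimensions, so the equation is dimensionally consistent.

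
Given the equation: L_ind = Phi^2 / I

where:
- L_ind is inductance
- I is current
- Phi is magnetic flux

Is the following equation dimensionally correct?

No

L_ind (inductance) has dimensions [I^-2 L^2 M T^-2].
I (current) has dimensions [I].
Phi (magnetic flux) has dimensions [I^-1 L^2 M T^-2].

Left side: [I^-2 L^2 M T^-2]
Right side: [I^-3 L^4 M^2 T^-4]

The two sides have different dimensions, so the equation is NOT dimensionally consistent.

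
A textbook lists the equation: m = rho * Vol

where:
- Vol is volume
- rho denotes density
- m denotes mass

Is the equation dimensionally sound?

Yes

Vol (volume) has dimensions [L^3].
rho (density) has dimensions [L^-3 M].
m (mass) has dimensions [M].

Left side: [M]
Right side: [M]

Both sides have the same dimensions, so the equation is dimensionally consistent.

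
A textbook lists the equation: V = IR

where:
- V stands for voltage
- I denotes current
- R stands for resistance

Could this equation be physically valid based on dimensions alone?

Yes

V (voltage) has dimensions [I^-1 L^2 M T^-3].
I (current) has dimensions [I].
R (resistance) has dimensions [I^-2 L^2 M T^-3].

Left side: [I^-1 L^2 M T^-3]
Right side: [I^-1 L^2 M T^-3]

Both sides have the same dimensions, so the equation is dimensionally consistent.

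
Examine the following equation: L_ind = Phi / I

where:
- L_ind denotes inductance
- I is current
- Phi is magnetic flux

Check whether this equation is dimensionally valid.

Yes

L_ind (inductance) has dimensions [I^-2 L^2 M T^-2].
I (current) has dimensions [I].
Phi (magnetic flux) has dimensions [I^-1 L^2 M T^-2].

Left side: [I^-2 L^2 M T^-2]
Right side: [I^-2 L^2 M T^-2]

Both sides have the same dimensions, so the equation is dimensionally consistent.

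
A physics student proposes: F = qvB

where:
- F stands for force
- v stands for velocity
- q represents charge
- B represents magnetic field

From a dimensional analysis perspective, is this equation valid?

Yes

F (force) has dimensions [L M T^-2].
v (velocity) has dimensions [L T^-1].
q (charge) has dimensions [I T].
B (magnetic field) has dimensions [I^-1 M T^-2].

Left side: [L M T^-2]
Right side: [L M T^-2]

Both sides have the same dimensions, so the equation is dimensionally consistent.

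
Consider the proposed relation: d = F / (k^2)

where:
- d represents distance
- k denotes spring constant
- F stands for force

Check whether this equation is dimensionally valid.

No

d (distance) has dimensions [L].
k (spring constant) has dimensions [M T^-2].
F (force) has dimensions [L M T^-2].

Left side: [L]
Right side: [L M^-1 T^2]

The two sides have different dimensions, so the equation is NOT dimensionally consistent.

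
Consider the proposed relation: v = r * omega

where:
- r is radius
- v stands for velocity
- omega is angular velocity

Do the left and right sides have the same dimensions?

Yes

r (radius) has dimensions [L].
v (velocity) has dimensions [L T^-1].
omega (angular velocity) has dimensions [T^-1].

Left side: [L T^-1]
Right side: [L T^-1]

Both sides have the same dimensions, so the equation is dimensionally consistent.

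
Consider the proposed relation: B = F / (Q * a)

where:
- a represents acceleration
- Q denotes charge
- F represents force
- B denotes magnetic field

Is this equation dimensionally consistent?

No

a (acceleration) has dimensions [L T^-2].
Q (charge) has dimensions [I T].
F (force) has dimensions [L M T^-2].
B (magnetic field) has dimensions [I^-1 M T^-2].

Left side: [I^-1 M T^-2]
Right side: [I^-1 M T^-1]

The two sides have different dimensions, so the equation is NOT dimensionally consistent.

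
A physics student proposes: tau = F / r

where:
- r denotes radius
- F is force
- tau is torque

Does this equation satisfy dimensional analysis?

No

r (radius) has dimensions [L].
F (force) has dimensions [L M T^-2].
tau (torque) has dimensions [L^2 M T^-2].

Left side: [L^2 M T^-2]
Right side: [M T^-2]

The two sides have different dimensions, so the equation is NOT dimensionally consistent.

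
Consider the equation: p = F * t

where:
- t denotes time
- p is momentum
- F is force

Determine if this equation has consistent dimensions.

Yes

t (time) has dimensions [T].
p (momentum) has dimensions [L M T^-1].
F (force) has dimensions [L M T^-2].

Left side: [L M T^-1]
Right side: [L M T^-1]

Both sides have the same dimensions, so the equation is dimensionally consistent.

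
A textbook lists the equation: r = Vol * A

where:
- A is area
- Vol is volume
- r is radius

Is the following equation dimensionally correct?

No

A (area) has dimensions [L^2].
Vol (volume) has dimensions [L^3].
r (radius) has dimensions [L].

Left side: [L]
Right side: [L^5]

The two sides have different dimensions, so the equation is NOT dimensionally consistent.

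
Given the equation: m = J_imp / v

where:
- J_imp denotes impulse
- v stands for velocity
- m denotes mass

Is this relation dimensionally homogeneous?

Yes

J_imp (impulse) has dimensions [L M T^-1].
v (velocity) has dimensions [L T^-1].
m (mass) has dimensions [M].

Left side: [M]
Right side: [M]

Both sides have the same dimensions, so the equation is dimensionally consistent.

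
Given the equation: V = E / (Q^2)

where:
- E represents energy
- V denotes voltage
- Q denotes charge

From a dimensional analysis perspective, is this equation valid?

No

E (energy) has dimensions [L^2 M T^-2].
V (voltage) has dimensions [I^-1 L^2 M T^-3].
Q (charge) has dimensions [I T].

Left side: [I^-1 L^2 M T^-3]
Right side: [I^-2 L^2 M T^-4]

The two sides have different dimensions, so the equation is NOT dimensionally consistent.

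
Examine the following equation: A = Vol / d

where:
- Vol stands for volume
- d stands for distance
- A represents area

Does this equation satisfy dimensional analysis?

Yes

Vol (volume) has dimensions [L^3].
d (distance) has dimensions [L].
A (area) has dimensions [L^2].

Left side: [L^2]
Right side: [L^2]

Both sides have the same dimensions, so the equation is dimensionally consistent.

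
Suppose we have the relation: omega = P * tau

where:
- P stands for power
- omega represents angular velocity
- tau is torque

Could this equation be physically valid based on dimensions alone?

No

P (power) has dimensions [L^2 M T^-3].
omega (angular velocity) has dimensions [T^-1].
tau (torque) has dimensions [L^2 M T^-2].

Left side: [T^-1]
Right side: [L^4 M^2 T^-5]

The two sides have different dimensions, so the equation is NOT dimensionally consistent.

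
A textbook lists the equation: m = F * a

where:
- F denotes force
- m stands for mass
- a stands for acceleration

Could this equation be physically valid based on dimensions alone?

No

F (force) has dimensions [L M T^-2].
m (mass) has dimensions [M].
a (acceleration) has dimensions [L T^-2].

Left side: [M]
Right side: [L^2 M T^-4]

The two sides have different dimensions, so the equation is NOT dimensionally consistent.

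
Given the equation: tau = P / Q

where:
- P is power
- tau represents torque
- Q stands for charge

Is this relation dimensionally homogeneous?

No

P (power) has dimensions [L^2 M T^-3].
tau (torque) has dimensions [L^2 M T^-2].
Q (charge) has dimensions [I T].

Left side: [L^2 M T^-2]
Right side: [I^-1 L^2 M T^-4]

The two sides have different dimensions, so the equation is NOT dimensionally consistent.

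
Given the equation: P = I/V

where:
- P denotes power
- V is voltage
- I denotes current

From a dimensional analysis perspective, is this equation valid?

No

P (power) has dimensions [L^2 M T^-3].
V (voltage) has dimensions [I^-1 L^2 M T^-3].
I (current) has dimensions [I].

Left side: [L^2 M T^-3]
Right side: [I^2 L^-2 M^-1 T^3]

The two sides have different dimensions, so the equation is NOT dimensionally consistent.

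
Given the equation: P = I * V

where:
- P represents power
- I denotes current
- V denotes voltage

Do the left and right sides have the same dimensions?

Yes

P (power) has dimensions [L^2 M T^-3].
I (current) has dimensions [I].
V (voltage) has dimensions [I^-1 L^2 M T^-3].

Left side: [L^2 M T^-3]
Right side: [L^2 M T^-3]

Both sides have the same dimensions, so the equation is dimensionally consistent.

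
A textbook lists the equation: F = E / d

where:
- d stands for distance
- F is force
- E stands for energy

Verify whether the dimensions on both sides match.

Yes

d (distance) has dimensions [L].
F (force) has dimensions [L M T^-2].
E (energy) has dimensions [L^2 M T^-2].

Left side: [L M T^-2]
Right side: [L M T^-2]

Both sides have the same dimensions, so the equation is dimensionally consistent.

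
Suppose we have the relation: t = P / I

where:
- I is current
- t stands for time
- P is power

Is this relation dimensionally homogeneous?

No

I (current) has dimensions [I].
t (time) has dimensions [T].
P (power) has dimensions [L^2 M T^-3].

Left side: [T]
Right side: [I^-1 L^2 M T^-3]

The two sides have different dimensions, so the equation is NOT dimensionally consistent.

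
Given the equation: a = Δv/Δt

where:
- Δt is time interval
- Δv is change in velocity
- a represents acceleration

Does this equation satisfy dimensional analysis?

Yes

Δt (time interval) has dimensions [T].
Δv (change in velocity) has dimensions [L T^-1].
a (acceleration) has dimensions [L T^-2].

Left side: [L T^-2]
Right side: [L T^-2]

Both sides have the same dimensions, so the equation is dimensionally consistent.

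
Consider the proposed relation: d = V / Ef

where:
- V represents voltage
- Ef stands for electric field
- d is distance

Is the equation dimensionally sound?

Yes

V (voltage) has dimensions [I^-1 L^2 M T^-3].
Ef (electric field) has dimensions [I^-1 L M T^-3].
d (distance) has dimensions [L].

Left side: [L]
Right side: [L]

Both sides have the same dimensions, so the equation is dimensionally consistent.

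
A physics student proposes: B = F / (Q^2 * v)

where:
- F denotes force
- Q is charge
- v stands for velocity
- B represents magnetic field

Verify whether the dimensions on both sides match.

No

F (force) has dimensions [L M T^-2].
Q (charge) has dimensions [I T].
v (velocity) has dimensions [L T^-1].
B (magnetic field) has dimensions [I^-1 M T^-2].

Left side: [I^-1 M T^-2]
Right side: [I^-2 M T^-3]

The two sides have different dimensions, so the equation is NOT dimensionally consistent.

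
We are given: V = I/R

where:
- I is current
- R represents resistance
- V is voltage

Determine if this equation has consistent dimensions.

No

I (current) has dimensions [I].
R (resistance) has dimensions [I^-2 L^2 M T^-3].
V (voltage) has dimensions [I^-1 L^2 M T^-3].

Left side: [I^-1 L^2 M T^-3]
Right side: [I^3 L^-2 M^-1 T^3]

The two sides have different dimensions, so the equation is NOT dimensionally consistent.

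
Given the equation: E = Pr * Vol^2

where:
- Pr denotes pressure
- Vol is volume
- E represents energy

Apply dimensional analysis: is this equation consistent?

No

Pr (pressure) has dimensions [L^-1 M T^-2].
Vol (volume) has dimensions [L^3].
E (energy) has dimensions [L^2 M T^-2].

Left side: [L^2 M T^-2]
Right side: [L^5 M T^-2]

The two sides have different dimensions, so the equation is NOT dimensionally consistent.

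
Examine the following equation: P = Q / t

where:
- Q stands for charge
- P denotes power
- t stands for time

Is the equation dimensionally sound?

No

Q (charge) has dimensions [I T].
P (power) has dimensions [L^2 M T^-3].
t (time) has dimensions [T].

Left side: [L^2 M T^-3]
Right side: [I]

The two sides have different dimensions, so the equation is NOT dimensionally consistent.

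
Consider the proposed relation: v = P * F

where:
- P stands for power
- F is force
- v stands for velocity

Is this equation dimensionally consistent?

No

P (power) has dimensions [L^2 M T^-3].
F (force) has dimensions [L M T^-2].
v (velocity) has dimensions [L T^-1].

Left side: [L T^-1]
Right side: [L^3 M^2 T^-5]

The two sides have different dimensions, so the equation is NOT dimensionally consistent.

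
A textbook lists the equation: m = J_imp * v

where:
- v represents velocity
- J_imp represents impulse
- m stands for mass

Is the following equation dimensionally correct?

No

v (velocity) has dimensions [L T^-1].
J_imp (impulse) has dimensions [L M T^-1].
m (mass) has dimensions [M].

Left side: [M]
Right side: [L^2 M T^-2]

The two sides have different dimensions, so the equation is NOT dimensionally consistent.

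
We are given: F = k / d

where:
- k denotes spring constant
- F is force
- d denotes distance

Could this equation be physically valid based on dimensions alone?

No

k (spring constant) has dimensions [M T^-2].
F (force) has dimensions [L M T^-2].
d (distance) has dimensions [L].

Left side: [L M T^-2]
Right side: [L^-1 M T^-2]

The two sides have different dimensions, so the equation is NOT dimensionally consistent.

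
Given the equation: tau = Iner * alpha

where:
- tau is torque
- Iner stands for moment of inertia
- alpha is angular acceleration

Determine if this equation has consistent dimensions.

Yes

tau (torque) has dimensions [L^2 M T^-2].
Iner (moment of inertia) has dimensions [L^2 M].
alpha (angular acceleration) has dimensions [T^-2].

Left side: [L^2 M T^-2]
Right side: [L^2 M T^-2]

Both sides have the same dimensions, so the equation is dimensionally consistent.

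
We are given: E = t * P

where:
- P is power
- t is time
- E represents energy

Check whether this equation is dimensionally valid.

Yes

P (power) has dimensions [L^2 M T^-3].
t (time) has dimensions [T].
E (energy) has dimensions [L^2 M T^-2].

Left side: [L^2 M T^-2]
Right side: [L^2 M T^-2]

Both sides have the same dimensions, so the equation is dimensionally consistent.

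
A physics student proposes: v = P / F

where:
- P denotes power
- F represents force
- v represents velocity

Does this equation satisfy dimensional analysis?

Yes

P (power) has dimensions [L^2 M T^-3].
F (force) has dimensions [L M T^-2].
v (velocity) has dimensions [L T^-1].

Left side: [L T^-1]
Right side: [L T^-1]

Both sides have the same dimensions, so the equation is dimensionally consistent.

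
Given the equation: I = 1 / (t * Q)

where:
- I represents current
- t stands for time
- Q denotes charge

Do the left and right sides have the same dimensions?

No

I (current) has dimensions [I].
t (time) has dimensions [T].
Q (charge) has dimensions [I T].

Left side: [I]
Right side: [I^-1 T^-2]

The two sides have different dimensions, so the equation is NOT dimensionally consistent.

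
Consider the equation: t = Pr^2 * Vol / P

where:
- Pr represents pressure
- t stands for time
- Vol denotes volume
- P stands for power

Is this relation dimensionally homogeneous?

No

Pr (pressure) has dimensions [L^-1 M T^-2].
t (time) has dimensions [T].
Vol (volume) has dimensions [L^3].
P (power) has dimensions [L^2 M T^-3].

Left side: [T]
Right side: [L^-1 M T^-1]

The two sides have different dimensions, so the equation is NOT dimensionally consistent.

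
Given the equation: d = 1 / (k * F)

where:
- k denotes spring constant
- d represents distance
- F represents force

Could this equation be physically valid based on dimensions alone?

No

k (spring constant) has dimensions [M T^-2].
d (distance) has dimensions [L].
F (force) has dimensions [L M T^-2].

Left side: [L]
Right side: [L^-1 M^-2 T^4]

The two sides have different dimensions, so the equation is NOT dimensionally consistent.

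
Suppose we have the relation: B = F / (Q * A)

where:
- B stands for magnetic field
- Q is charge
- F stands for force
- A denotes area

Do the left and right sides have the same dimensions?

No

B (magnetic field) has dimensions [I^-1 M T^-2].
Q (charge) has dimensions [I T].
F (force) has dimensions [L M T^-2].
A (area) has dimensions [L^2].

Left side: [I^-1 M T^-2]
Right side: [I^-1 L^-1 M T^-3]

The two sides have different dimensions, so the equation is NOT dimensionally consistent.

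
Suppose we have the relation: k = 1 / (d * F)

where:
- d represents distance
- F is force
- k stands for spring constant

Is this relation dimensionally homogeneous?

No

d (distance) has dimensions [L].
F (force) has dimensions [L M T^-2].
k (spring constant) has dimensions [M T^-2].

Left side: [M T^-2]
Right side: [L^-2 M^-1 T^2]

The two sides have different dimensions, so the equation is NOT dimensionally consistent.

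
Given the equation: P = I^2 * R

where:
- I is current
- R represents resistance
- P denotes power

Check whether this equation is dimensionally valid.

Yes

I (current) has dimensions [I].
R (resistance) has dimensions [I^-2 L^2 M T^-3].
P (power) has dimensions [L^2 M T^-3].

Left side: [L^2 M T^-3]
Right side: [L^2 M T^-3]

Both sides have the same dimensions, so the equation is dimensionally consistent.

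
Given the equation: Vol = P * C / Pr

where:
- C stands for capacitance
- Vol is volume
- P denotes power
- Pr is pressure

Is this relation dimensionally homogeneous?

No

C (capacitance) has dimensions [I^2 L^-2 M^-1 T^4].
Vol (volume) has dimensions [L^3].
P (power) has dimensions [L^2 M T^-3].
Pr (pressure) has dimensions [L^-1 M T^-2].

Left side: [L^3]
Right side: [I^2 L M^-1 T^3]

The two sides have different dimensions, so the equation is NOT dimensionally consistent.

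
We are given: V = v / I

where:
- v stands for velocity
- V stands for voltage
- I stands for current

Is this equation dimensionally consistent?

No

v (velocity) has dimensions [L T^-1].
V (voltage) has dimensions [I^-1 L^2 M T^-3].
I (current) has dimensions [I].

Left side: [I^-1 L^2 M T^-3]
Right side: [I^-1 L T^-1]

The two sides have different dimensions, so the equation is NOT dimensionally consistent.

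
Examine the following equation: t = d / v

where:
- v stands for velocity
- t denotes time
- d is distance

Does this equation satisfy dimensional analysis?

Yes

v (velocity) has dimensions [L T^-1].
t (time) has dimensions [T].
d (distance) has dimensions [L].

Left side: [T]
Right side: [T]

Both sides have the same dimensions, so the equation is dimensionally consistent.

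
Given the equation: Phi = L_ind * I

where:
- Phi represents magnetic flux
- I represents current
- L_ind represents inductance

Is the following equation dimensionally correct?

Yes

Phi (magnetic flux) has dimensions [I^-1 L^2 M T^-2].
I (current) has dimensions [I].
L_ind (inductance) has dimensions [I^-2 L^2 M T^-2].

Left side: [I^-1 L^2 M T^-2]
Right side: [I^-1 L^2 M T^-2]

Both sides have the same dimensions, so the equation is dimensionally consistent.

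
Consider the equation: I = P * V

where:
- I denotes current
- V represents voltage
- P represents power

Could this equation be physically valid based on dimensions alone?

No

I (current) has dimensions [I].
V (voltage) has dimensions [I^-1 L^2 M T^-3].
P (power) has dimensions [L^2 M T^-3].

Left side: [I]
Right side: [I^-1 L^4 M^2 T^-6]

The two sides have different dimensions, so the equation is NOT dimensionally consistent.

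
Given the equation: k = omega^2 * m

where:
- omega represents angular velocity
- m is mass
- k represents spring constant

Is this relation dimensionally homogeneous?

Yes

omega (angular velocity) has dimensions [T^-1].
m (mass) has dimensions [M].
k (spring constant) has dimensions [M T^-2].

Left side: [M T^-2]
Right side: [M T^-2]

Both sides have the same dimensions, so the equation is dimensionally consistent.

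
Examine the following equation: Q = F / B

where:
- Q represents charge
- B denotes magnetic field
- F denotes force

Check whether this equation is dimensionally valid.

No

Q (charge) has dimensions [I T].
B (magnetic field) has dimensions [I^-1 M T^-2].
F (force) has dimensions [L M T^-2].

Left side: [I T]
Right side: [I L]

The two sides have different dimensions, so the equation is NOT dimensionally consistent.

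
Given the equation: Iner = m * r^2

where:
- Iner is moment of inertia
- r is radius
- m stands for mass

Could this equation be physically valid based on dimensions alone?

Yes

Iner (moment of inertia) has dimensions [L^2 M].
r (radius) has dimensions [L].
m (mass) has dimensions [M].

Left side: [L^2 M]
Right side: [L^2 M]

Both sides have the same dimensions, so the equation is dimensionally consistent.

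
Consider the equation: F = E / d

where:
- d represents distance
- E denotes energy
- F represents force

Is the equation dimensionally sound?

Yes

d (distance) has dimensions [L].
E (energy) has dimensions [L^2 M T^-2].
F (force) has dimensions [L M T^-2].

Left side: [L M T^-2]
Right side: [L M T^-2]

Both sides have the same dimensions, so the equation is dimensionally consistent.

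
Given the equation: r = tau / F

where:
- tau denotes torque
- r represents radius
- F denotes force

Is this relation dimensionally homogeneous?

Yes

tau (torque) has dimensions [L^2 M T^-2].
r (radius) has dimensions [L].
F (force) has dimensions [L M T^-2].

Left side: [L]
Right side: [L]

Both sides have the same dimensions, so the equation is dimensionally consistent.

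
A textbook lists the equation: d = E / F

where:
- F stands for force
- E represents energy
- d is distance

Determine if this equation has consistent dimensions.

Yes

F (force) has dimensions [L M T^-2].
E (energy) has dimensions [L^2 M T^-2].
d (distance) has dimensions [L].

Left side: [L]
Right side: [L]

Both sides have the same dimensions, so the equation is dimensionally consistent.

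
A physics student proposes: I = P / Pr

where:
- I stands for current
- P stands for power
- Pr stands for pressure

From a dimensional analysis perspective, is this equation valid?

No

I (current) has dimensions [I].
P (power) has dimensions [L^2 M T^-3].
Pr (pressure) has dimensions [L^-1 M T^-2].

Left side: [I]
Right side: [L^3 T^-1]

The two sides have different dimensions, so the equation is NOT dimensionally consistent.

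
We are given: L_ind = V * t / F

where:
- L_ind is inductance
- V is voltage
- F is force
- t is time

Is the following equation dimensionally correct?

No

L_ind (inductance) has dimensions [I^-2 L^2 M T^-2].
V (voltage) has dimensions [I^-1 L^2 M T^-3].
F (force) has dimensions [L M T^-2].
t (time) has dimensions [T].

Left side: [I^-2 L^2 M T^-2]
Right side: [I^-1 L]

The two sides have different dimensions, so the equation is NOT dimensionally consistent.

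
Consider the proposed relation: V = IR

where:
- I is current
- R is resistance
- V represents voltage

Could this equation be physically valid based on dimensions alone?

Yes

I (current) has dimensions [I].
R (resistance) has dimensions [I^-2 L^2 M T^-3].
V (voltage) has dimensions [I^-1 L^2 M T^-3].

Left side: [I^-1 L^2 M T^-3]
Right side: [I^-1 L^2 M T^-3]

Both sides have the same dimensions, so the equation is dimensionally consistent.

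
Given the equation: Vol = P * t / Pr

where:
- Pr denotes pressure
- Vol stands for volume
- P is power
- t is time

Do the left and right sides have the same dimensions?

Yes

Pr (pressure) has dimensions [L^-1 M T^-2].
Vol (volume) has dimensions [L^3].
P (power) has dimensions [L^2 M T^-3].
t (time) has dimensions [T].

Left side: [L^3]
Right side: [L^3]

Both sides have the same dimensions, so the equation is dimensionally consistent.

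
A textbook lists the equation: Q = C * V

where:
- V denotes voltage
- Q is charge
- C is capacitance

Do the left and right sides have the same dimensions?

Yes

V (voltage) has dimensions [I^-1 L^2 M T^-3].
Q (charge) has dimensions [I T].
C (capacitance) has dimensions [I^2 L^-2 M^-1 T^4].

Left side: [I T]
Right side: [I T]

Both sides have the same dimensions, so the equation is dimensionally consistent.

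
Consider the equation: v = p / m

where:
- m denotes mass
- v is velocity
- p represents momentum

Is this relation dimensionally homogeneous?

Yes

m (mass) has dimensions [M].
v (velocity) has dimensions [L T^-1].
p (momentum) has dimensions [L M T^-1].

Left side: [L T^-1]
Right side: [L T^-1]

Both sides have the same dimensions, so the equation is dimensionally consistent.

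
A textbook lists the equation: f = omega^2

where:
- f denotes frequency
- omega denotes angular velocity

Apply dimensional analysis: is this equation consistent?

No

f (frequency) has dimensions [T^-1].
omega (angular velocity) has dimensions [T^-1].

Left side: [T^-1]
Right side: [T^-2]

The two sides have different dimensions, so the equation is NOT dimensionally consistent.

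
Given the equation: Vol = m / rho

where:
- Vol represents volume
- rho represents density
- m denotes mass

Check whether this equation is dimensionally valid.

Yes

Vol (volume) has dimensions [L^3].
rho (density) has dimensions [L^-3 M].
m (mass) has dimensions [M].

Left side: [L^3]
Right side: [L^3]

Both sides have the same dimensions, so the equation is dimensionally consistent.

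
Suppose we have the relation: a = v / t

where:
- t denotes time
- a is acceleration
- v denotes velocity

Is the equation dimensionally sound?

Yes

t (time) has dimensions [T].
a (acceleration) has dimensions [L T^-2].
v (velocity) has dimensions [L T^-1].

Left side: [L T^-2]
Right side: [L T^-2]

Both sides have the same dimensions, so the equation is dimensionally consistent.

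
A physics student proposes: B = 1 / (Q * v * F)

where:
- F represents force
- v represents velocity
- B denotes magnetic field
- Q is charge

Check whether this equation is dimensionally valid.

No

F (force) has dimensions [L M T^-2].
v (velocity) has dimensions [L T^-1].
B (magnetic field) has dimensions [I^-1 M T^-2].
Q (charge) has dimensions [I T].

Left side: [I^-1 M T^-2]
Right side: [I^-1 L^-2 M^-1 T^2]

The two sides have different dimensions, so the equation is NOT dimensionally consistent.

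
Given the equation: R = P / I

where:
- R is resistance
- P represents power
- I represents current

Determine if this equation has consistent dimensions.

No

R (resistance) has dimensions [I^-2 L^2 M T^-3].
P (power) has dimensions [L^2 M T^-3].
I (current) has dimensions [I].

Left side: [I^-2 L^2 M T^-3]
Right side: [I^-1 L^2 M T^-3]

The two sides have different dimensions, so the equation is NOT dimensionally consistent.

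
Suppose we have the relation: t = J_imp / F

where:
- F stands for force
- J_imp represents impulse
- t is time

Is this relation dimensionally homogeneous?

Yes

F (force) has dimensions [L M T^-2].
J_imp (impulse) has dimensions [L M T^-1].
t (time) has dimensions [T].

Left side: [T]
Right side: [T]

Both sides have the same dimensions, so the equation is dimensionally consistent.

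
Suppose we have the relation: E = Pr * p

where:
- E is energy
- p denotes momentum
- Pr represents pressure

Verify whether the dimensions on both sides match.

No

E (energy) has dimensions [L^2 M T^-2].
p (momentum) has dimensions [L M T^-1].
Pr (pressure) has dimensions [L^-1 M T^-2].

Left side: [L^2 M T^-2]
Right side: [M^2 T^-3]

The two sides have different dimensions, so the equation is NOT dimensionally consistent.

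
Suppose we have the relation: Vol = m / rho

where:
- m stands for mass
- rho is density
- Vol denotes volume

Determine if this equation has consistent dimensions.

Yes

m (mass) has dimensions [M].
rho (density) has dimensions [L^-3 M].
Vol (volume) has dimensions [L^3].

Left side: [L^3]
Right side: [L^3]

Both sides have the same dimensions, so the equation is dimensionally consistent.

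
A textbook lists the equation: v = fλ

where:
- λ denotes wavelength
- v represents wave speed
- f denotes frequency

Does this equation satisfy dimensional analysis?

Yes

λ (wavelength) has dimensions [L].
v (wave speed) has dimensions [L T^-1].
f (frequency) has dimensions [T^-1].

Left side: [L T^-1]
Right side: [L T^-1]

Both sides have the same dimensions, so the equation is dimensionally consistent.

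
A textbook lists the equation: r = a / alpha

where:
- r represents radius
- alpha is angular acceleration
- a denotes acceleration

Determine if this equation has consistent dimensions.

Yes

r (radius) has dimensions [L].
alpha (angular acceleration) has dimensions [T^-2].
a (acceleration) has dimensions [L T^-2].

Left side: [L]
Right side: [L]

Both sides have the same dimensions, so the equation is dimensionally consistent.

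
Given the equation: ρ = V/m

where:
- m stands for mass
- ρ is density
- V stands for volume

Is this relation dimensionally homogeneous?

No

m (mass) has dimensions [M].
ρ (density) has dimensions [L^-3 M].
V (volume) has dimensions [L^3].

Left side: [L^-3 M]
Right side: [L^3 M^-1]

The two sides have different dimensions, so the equation is NOT dimensionally consistent.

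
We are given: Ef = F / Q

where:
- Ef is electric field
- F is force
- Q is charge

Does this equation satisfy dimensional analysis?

Yes

Ef (electric field) has dimensions [I^-1 L M T^-3].
F (force) has dimensions [L M T^-2].
Q (charge) has dimensions [I T].

Left side: [I^-1 L M T^-3]
Right side: [I^-1 L M T^-3]

Both sides have the same dimensions, so the equation is dimensionally consistent.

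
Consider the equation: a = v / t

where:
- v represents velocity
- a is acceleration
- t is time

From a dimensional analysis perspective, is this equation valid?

Yes

v (velocity) has dimensions [L T^-1].
a (acceleration) has dimensions [L T^-2].
t (time) has dimensions [T].

Left side: [L T^-2]
Right side: [L T^-2]

Both sides have the same dimensions, so the equation is dimensionally consistent.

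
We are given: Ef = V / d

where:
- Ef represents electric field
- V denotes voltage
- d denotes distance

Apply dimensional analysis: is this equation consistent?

Yes

Ef (electric field) has dimensions [I^-1 L M T^-3].
V (voltage) has dimensions [I^-1 L^2 M T^-3].
d (distance) has dimensions [L].

Left side: [I^-1 L M T^-3]
Right side: [I^-1 L M T^-3]

Both sides have the same dimensions, so the equation is dimensionally consistent.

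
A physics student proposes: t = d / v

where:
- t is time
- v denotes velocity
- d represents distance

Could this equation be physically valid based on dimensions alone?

Yes

t (time) has dimensions [T].
v (velocity) has dimensions [L T^-1].
d (distance) has dimensions [L].

Left side: [T]
Right side: [T]

Both sides have the same dimensions, so the equation is dimensionally consistent.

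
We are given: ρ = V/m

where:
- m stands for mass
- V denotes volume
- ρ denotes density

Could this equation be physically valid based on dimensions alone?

No

m (mass) has dimensions [M].
V (volume) has dimensions [L^3].
ρ (density) has dimensions [L^-3 M].

Left side: [L^-3 M]
Right side: [L^3 M^-1]

The two sides have different dimensions, so the equation is NOT dimensionally consistent.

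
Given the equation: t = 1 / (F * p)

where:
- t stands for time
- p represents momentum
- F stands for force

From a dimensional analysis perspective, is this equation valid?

No

t (time) has dimensions [T].
p (momentum) has dimensions [L M T^-1].
F (force) has dimensions [L M T^-2].

Left side: [T]
Right side: [L^-2 M^-2 T^3]

The two sides have different dimensions, so the equation is NOT dimensionally consistent.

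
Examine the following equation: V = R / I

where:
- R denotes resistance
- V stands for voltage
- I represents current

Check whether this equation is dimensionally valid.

No

R (resistance) has dimensions [I^-2 L^2 M T^-3].
V (voltage) has dimensions [I^-1 L^2 M T^-3].
I (current) has dimensions [I].

Left side: [I^-1 L^2 M T^-3]
Right side: [I^-3 L^2 M T^-3]

The two sides have different dimensions, so the equation is NOT dimensionally consistent.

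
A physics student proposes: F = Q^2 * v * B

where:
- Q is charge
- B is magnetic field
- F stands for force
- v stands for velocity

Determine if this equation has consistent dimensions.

No

Q (charge) has dimensions [I T].
B (magnetic field) has dimensions [I^-1 M T^-2].
F (force) has dimensions [L M T^-2].
v (velocity) has dimensions [L T^-1].

Left side: [L M T^-2]
Right side: [I L M T^-1]

The two sides have different dimensions, so the equation is NOT dimensionally consistent.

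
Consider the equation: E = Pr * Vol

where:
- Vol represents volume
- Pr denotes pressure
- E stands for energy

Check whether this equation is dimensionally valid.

Yes

Vol (volume) has dimensions [L^3].
Pr (pressure) has dimensions [L^-1 M T^-2].
E (energy) has dimensions [L^2 M T^-2].

Left side: [L^2 M T^-2]
Right side: [L^2 M T^-2]

Both sides have the same dimensions, so the equation is dimensionally consistent.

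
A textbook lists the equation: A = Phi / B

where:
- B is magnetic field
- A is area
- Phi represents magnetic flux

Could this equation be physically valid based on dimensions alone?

Yes

B (magnetic field) has dimensions [I^-1 M T^-2].
A (area) has dimensions [L^2].
Phi (magnetic flux) has dimensions [I^-1 L^2 M T^-2].

Left side: [L^2]
Right side: [L^2]

Both sides have the same dimensions, so the equation is dimensionally consistent.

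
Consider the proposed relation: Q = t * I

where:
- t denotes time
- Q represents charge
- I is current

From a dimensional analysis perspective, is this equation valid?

Yes

t (time) has dimensions [T].
Q (charge) has dimensions [I T].
I (current) has dimensions [I].

Left side: [I T]
Right side: [I T]

Both sides have the same dimensions, so the equation is dimensionally consistent.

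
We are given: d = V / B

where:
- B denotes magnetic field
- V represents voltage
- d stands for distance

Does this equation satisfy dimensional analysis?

No

B (magnetic field) has dimensions [I^-1 M T^-2].
V (voltage) has dimensions [I^-1 L^2 M T^-3].
d (distance) has dimensions [L].

Left side: [L]
Right side: [L^2 T^-1]

The two sides have different dimensions, so the equation is NOT dimensionally consistent.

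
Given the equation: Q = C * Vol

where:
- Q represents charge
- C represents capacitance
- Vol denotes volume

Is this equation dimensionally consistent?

No

Q (charge) has dimensions [I T].
C (capacitance) has dimensions [I^2 L^-2 M^-1 T^4].
Vol (volume) has dimensions [L^3].

Left side: [I T]
Right side: [I^2 L M^-1 T^4]

The two sides have different dimensions, so the equation is NOT dimensionally consistent.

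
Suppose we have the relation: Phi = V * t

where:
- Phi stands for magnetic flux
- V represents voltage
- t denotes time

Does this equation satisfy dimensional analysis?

Yes

Phi (magnetic flux) has dimensions [I^-1 L^2 M T^-2].
V (voltage) has dimensions [I^-1 L^2 M T^-3].
t (time) has dimensions [T].

Left side: [I^-1 L^2 M T^-2]
Right side: [I^-1 L^2 M T^-2]

Both sides have the same dimensions, so the equation is dimensionally consistent.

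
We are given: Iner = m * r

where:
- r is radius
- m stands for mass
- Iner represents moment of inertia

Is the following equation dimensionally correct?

No

r (radius) has dimensions [L].
m (mass) has dimensions [M].
Iner (moment of inertia) has dimensions [L^2 M].

Left side: [L^2 M]
Right side: [L M]

The two sides have different dimensions, so the equation is NOT dimensionally consistent.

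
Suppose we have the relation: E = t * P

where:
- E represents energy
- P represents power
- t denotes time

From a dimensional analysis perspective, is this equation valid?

Yes

E (energy) has dimensions [L^2 M T^-2].
P (power) has dimensions [L^2 M T^-3].
t (time) has dimensions [T].

Left side: [L^2 M T^-2]
Right side: [L^2 M T^-2]

Both sides have the same dimensions, so the equation is dimensionally consistent.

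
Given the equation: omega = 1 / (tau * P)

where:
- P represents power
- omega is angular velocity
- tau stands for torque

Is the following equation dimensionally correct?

No

P (power) has dimensions [L^2 M T^-3].
omega (angular velocity) has dimensions [T^-1].
tau (torque) has dimensions [L^2 M T^-2].

Left side: [T^-1]
Right side: [L^-4 M^-2 T^5]

The two sides have different dimensions, so the equation is NOT dimensionally consistent.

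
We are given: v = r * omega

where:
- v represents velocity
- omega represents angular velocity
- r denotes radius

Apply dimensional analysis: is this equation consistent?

Yes

v (velocity) has dimensions [L T^-1].
omega (angular velocity) has dimensions [T^-1].
r (radius) has dimensions [L].

Left side: [L T^-1]
Right side: [L T^-1]

Both sides have the same dimensions, so the equation is dimensionally consistent.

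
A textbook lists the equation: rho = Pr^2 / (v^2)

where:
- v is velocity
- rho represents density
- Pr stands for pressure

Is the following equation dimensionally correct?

No

v (velocity) has dimensions [L T^-1].
rho (density) has dimensions [L^-3 M].
Pr (pressure) has dimensions [L^-1 M T^-2].

Left side: [L^-3 M]
Right side: [L^-4 M^2 T^-2]

The two sides have different dimensions, so the equation is NOT dimensionally consistent.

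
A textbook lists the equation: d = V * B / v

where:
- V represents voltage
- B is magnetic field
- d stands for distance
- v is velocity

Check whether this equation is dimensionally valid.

No

V (voltage) has dimensions [I^-1 L^2 M T^-3].
B (magnetic field) has dimensions [I^-1 M T^-2].
d (distance) has dimensions [L].
v (velocity) has dimensions [L T^-1].

Left side: [L]
Right side: [I^-2 L M^2 T^-4]

The two sides have different dimensions, so the equation is NOT dimensionally consistent.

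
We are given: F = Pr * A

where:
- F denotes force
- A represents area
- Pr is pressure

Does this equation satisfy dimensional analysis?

Yes

F (force) has dimensions [L M T^-2].
A (area) has dimensions [L^2].
Pr (pressure) has dimensions [L^-1 M T^-2].

Left side: [L M T^-2]
Right side: [L M T^-2]

Both sides have the same dimensions, so the equation is dimensionally consistent.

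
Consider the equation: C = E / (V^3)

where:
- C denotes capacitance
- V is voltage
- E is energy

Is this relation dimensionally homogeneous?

No

C (capacitance) has dimensions [I^2 L^-2 M^-1 T^4].
V (voltage) has dimensions [I^-1 L^2 M T^-3].
E (energy) has dimensions [L^2 M T^-2].

Left side: [I^2 L^-2 M^-1 T^4]
Right side: [I^3 L^-4 M^-2 T^7]

The two sides have different dimensions, so the equation is NOT dimensionally consistent.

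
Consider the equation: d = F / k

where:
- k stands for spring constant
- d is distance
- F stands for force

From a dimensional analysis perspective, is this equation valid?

Yes

k (spring constant) has dimensions [M T^-2].
d (distance) has dimensions [L].
F (force) has dimensions [L M T^-2].

Left side: [L]
Right side: [L]

Both sides have the same dimensions, so the equation is dimensionally consistent.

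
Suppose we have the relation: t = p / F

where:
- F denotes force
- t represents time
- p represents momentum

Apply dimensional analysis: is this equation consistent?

Yes

F (force) has dimensions [L M T^-2].
t (time) has dimensions [T].
p (momentum) has dimensions [L M T^-1].

Left side: [T]
Right side: [T]

Both sides have the same dimensions, so the equation is dimensionally consistent.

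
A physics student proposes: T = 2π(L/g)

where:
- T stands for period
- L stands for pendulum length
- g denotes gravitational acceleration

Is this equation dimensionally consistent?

No

T (period) has dimensions [T].
L (pendulum length) has dimensions [L].
g (gravitational acceleration) has dimensions [L T^-2].

Left side: [T]
Right side: [T^2]

The two sides have different dimensions, so the equation is NOT dimensionally consistent.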